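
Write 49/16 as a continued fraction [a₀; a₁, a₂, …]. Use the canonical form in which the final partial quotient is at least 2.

⌊49/16⌋ = 3, remainder 1
⌊16/1⌋ = 16, remainder 0

[3; 16]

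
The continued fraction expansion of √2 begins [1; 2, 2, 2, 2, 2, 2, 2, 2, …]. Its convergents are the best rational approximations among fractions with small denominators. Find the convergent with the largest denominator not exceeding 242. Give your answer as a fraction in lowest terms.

239/169

List convergents until the denominator exceeds the bound:
a_0 = 1: 1/1  (≤ bound)
a_1 = 2: 3/2  (≤ bound)
a_2 = 2: 7/5  (≤ bound)
a_3 = 2: 17/12  (≤ bound)
a_4 = 2: 41/29  (≤ bound)
a_5 = 2: 99/70  (≤ bound)
a_6 = 2: 239/169  (≤ bound)
a_7 = 2: 577/408  (> 242, stop)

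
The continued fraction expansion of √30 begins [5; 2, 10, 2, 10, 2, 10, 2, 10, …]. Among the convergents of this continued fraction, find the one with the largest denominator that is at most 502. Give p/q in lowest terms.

2525/461

List convergents until the denominator exceeds the bound:
a_0 = 5: 5/1  (≤ bound)
a_1 = 2: 11/2  (≤ bound)
a_2 = 10: 115/21  (≤ bound)
a_3 = 2: 241/44  (≤ bound)
a_4 = 10: 2525/461  (≤ bound)
a_5 = 2: 5291/966  (> 502, stop)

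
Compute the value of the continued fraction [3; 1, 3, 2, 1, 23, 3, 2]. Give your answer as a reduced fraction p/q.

Starting at the tail and folding back:
Start with 2.
3 + 1/(2/1) = 3 + 1/2 = 7/2
23 + 1/(7/2) = 23 + 2/7 = 163/7
1 + 1/(163/7) = 1 + 7/163 = 170/163
2 + 1/(170/163) = 2 + 163/170 = 503/170
3 + 1/(503/170) = 3 + 170/503 = 1679/503
1 + 1/(1679/503) = 1 + 503/1679 = 2182/1679
3 + 1/(2182/1679) = 3 + 1679/2182 = 8225/2182

8225/2182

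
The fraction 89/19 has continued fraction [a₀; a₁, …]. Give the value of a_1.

1

Repeatedly divide and take the remainder:
89 ÷ 19 → quotient 4, remainder 13
19 ÷ 13 → quotient 1, remainder 6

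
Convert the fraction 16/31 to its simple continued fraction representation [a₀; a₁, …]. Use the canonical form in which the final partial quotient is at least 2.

16 = 0·31 + 16, so a_0 = 0
31 = 1·16 + 15, so a_1 = 1
16 = 1·15 + 1, so a_2 = 1
15 = 15·1 + 0, so a_3 = 15

[0; 1, 1, 15]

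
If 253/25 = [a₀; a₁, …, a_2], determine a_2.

253 ÷ 25 → quotient 10, remainder 3
25 ÷ 3 → quotient 8, remainder 1
3 ÷ 1 → quotient 3, remainder 0

3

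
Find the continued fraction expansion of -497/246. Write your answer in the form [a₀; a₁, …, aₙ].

Run the Euclidean algorithm, recording each quotient:
⌊-497/246⌋ = -3, remainder 241
⌊246/241⌋ = 1, remainder 5
⌊241/5⌋ = 48, remainder 1
⌊5/1⌋ = 5, remainder 0

[-3; 1, 48, 5]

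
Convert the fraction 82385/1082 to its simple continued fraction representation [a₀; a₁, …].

⌊82385/1082⌋ = 76, remainder 153
⌊1082/153⌋ = 7, remainder 11
⌊153/11⌋ = 13, remainder 10
⌊11/10⌋ = 1, remainder 1
⌊10/1⌋ = 10, remainder 0

[76; 7, 13, 1, 10]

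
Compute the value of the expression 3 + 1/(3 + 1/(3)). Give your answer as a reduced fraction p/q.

33/10

Collapse the nested fraction from the inside out:
Start with 3.
3 + 1/(3/1) = 3 + 1/3 = 10/3
3 + 1/(10/3) = 3 + 3/10 = 33/10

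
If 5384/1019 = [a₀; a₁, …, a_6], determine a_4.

5384 = 5·1019 + 289, so a_0 = 5
1019 = 3·289 + 152, so a_1 = 3
289 = 1·152 + 137, so a_2 = 1
152 = 1·137 + 15, so a_3 = 1
137 = 9·15 + 2, so a_4 = 9

9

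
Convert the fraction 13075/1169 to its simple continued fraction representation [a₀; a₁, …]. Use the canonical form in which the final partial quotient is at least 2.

13075 ÷ 1169 → quotient 11, remainder 216
1169 ÷ 216 → quotient 5, remainder 89
216 ÷ 89 → quotient 2, remainder 38
89 ÷ 38 → quotient 2, remainder 13
38 ÷ 13 → quotient 2, remainder 12
13 ÷ 12 → quotient 1, remainder 1
12 ÷ 1 → quotient 12, remainder 0

[11; 5, 2, 2, 2, 1, 12]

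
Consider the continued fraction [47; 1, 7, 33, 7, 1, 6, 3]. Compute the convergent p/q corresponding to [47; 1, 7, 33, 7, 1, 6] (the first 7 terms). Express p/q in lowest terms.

700466/14631

Work from the innermost term outward:
Start with 6.
1 + 1/(6/1) = 1 + 1/6 = 7/6
7 + 1/(7/6) = 7 + 6/7 = 55/7
33 + 1/(55/7) = 33 + 7/55 = 1822/55
7 + 1/(1822/55) = 7 + 55/1822 = 12809/1822
1 + 1/(12809/1822) = 1 + 1822/12809 = 14631/12809
47 + 1/(14631/12809) = 47 + 12809/14631 = 700466/14631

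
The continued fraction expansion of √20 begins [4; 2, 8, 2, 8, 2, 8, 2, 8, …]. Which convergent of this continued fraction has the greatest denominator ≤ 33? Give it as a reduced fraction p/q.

a_0 = 4: 4/1  (≤ bound)
a_1 = 2: 9/2  (≤ bound)
a_2 = 8: 76/17  (≤ bound)
a_3 = 2: 161/36  (> 33, stop)

76/17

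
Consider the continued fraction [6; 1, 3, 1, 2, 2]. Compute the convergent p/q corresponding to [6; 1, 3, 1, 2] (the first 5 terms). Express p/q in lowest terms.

Start with 2.
1 + 1/(2/1) = 1 + 1/2 = 3/2
3 + 1/(3/2) = 3 + 2/3 = 11/3
1 + 1/(11/3) = 1 + 3/11 = 14/11
6 + 1/(14/11) = 6 + 11/14 = 95/14

95/14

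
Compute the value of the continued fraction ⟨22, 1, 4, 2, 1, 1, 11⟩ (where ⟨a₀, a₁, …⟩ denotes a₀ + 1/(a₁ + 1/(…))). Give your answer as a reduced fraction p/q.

7141/313

Start with 11.
1 + 1/(11/1) = 1 + 1/11 = 12/11
1 + 1/(12/11) = 1 + 11/12 = 23/12
2 + 1/(23/12) = 2 + 12/23 = 58/23
4 + 1/(58/23) = 4 + 23/58 = 255/58
1 + 1/(255/58) = 1 + 58/255 = 313/255
22 + 1/(313/255) = 22 + 255/313 = 7141/313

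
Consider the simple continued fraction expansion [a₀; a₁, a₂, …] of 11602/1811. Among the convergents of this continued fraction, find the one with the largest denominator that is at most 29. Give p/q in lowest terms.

173/27

List convergents until the denominator exceeds the bound:
a_0 = 6: 6/1  (≤ bound)
a_1 = 2: 13/2  (≤ bound)
a_2 = 2: 32/5  (≤ bound)
a_3 = 5: 173/27  (≤ bound)
a_4 = 1: 205/32  (> 29, stop)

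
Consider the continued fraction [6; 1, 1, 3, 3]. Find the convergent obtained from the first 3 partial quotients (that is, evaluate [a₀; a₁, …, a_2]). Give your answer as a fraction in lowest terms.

Starting at the tail and folding back:
Start with 1.
1 + 1/(1/1) = 1 + 1/1 = 2/1
6 + 1/(2/1) = 6 + 1/2 = 13/2

13/2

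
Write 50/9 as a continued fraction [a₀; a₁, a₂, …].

[5; 1, 1, 4]

Apply division with remainder until the remainder is 0:
50 ÷ 9 → quotient 5, remainder 5
9 ÷ 5 → quotient 1, remainder 4
5 ÷ 4 → quotient 1, remainder 1
4 ÷ 1 → quotient 4, remainder 0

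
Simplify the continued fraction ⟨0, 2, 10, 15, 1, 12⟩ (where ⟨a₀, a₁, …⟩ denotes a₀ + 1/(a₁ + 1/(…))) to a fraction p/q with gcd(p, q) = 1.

2083/4373

Start with 12.
1 + 1/(12/1) = 1 + 1/12 = 13/12
15 + 1/(13/12) = 15 + 12/13 = 207/13
10 + 1/(207/13) = 10 + 13/207 = 2083/207
2 + 1/(2083/207) = 2 + 207/2083 = 4373/2083
0 + 1/(4373/2083) = 0 + 2083/4373 = 2083/4373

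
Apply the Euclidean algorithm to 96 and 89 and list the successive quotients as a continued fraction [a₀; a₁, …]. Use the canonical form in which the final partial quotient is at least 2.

[1; 12, 1, 2, 2]

Repeatedly divide and take the remainder:
96 ÷ 89 → quotient 1, remainder 7
89 ÷ 7 → quotient 12, remainder 5
7 ÷ 5 → quotient 1, remainder 2
5 ÷ 2 → quotient 2, remainder 1
2 ÷ 1 → quotient 2, remainder 0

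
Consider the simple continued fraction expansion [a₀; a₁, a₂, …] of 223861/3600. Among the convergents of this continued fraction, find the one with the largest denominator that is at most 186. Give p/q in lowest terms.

a_0 = 62: 62/1  (≤ bound)
a_1 = 5: 311/5  (≤ bound)
a_2 = 2: 684/11  (≤ bound)
a_3 = 4: 3047/49  (≤ bound)
a_4 = 6: 18966/305  (> 186, stop)

3047/49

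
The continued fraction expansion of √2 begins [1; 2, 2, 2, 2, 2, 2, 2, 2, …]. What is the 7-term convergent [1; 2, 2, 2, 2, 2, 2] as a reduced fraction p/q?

Start with 2.
2 + 1/(2/1) = 2 + 1/2 = 5/2
2 + 1/(5/2) = 2 + 2/5 = 12/5
2 + 1/(12/5) = 2 + 5/12 = 29/12
2 + 1/(29/12) = 2 + 12/29 = 70/29
2 + 1/(70/29) = 2 + 29/70 = 169/70
1 + 1/(169/70) = 1 + 70/169 = 239/169

239/169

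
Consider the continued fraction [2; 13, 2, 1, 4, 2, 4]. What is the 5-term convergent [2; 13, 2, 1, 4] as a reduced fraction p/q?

388/187

a_0 = 2: 2/1
a_1 = 13: 27/13
a_2 = 2: 56/27
a_3 = 1: 83/40
a_4 = 4: 388/187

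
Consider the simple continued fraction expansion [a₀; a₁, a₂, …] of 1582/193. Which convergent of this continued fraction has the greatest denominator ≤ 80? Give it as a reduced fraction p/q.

a_0 = 8: 8/1  (≤ bound)
a_1 = 5: 41/5  (≤ bound)
a_2 = 12: 500/61  (≤ bound)
a_3 = 1: 541/66  (≤ bound)
a_4 = 2: 1582/193  (> 80, stop)

541/66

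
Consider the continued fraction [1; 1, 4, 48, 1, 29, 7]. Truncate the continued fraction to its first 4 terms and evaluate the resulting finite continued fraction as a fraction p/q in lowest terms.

434/241

Start with 48.
4 + 1/(48/1) = 4 + 1/48 = 193/48
1 + 1/(193/48) = 1 + 48/193 = 241/193
1 + 1/(241/193) = 1 + 193/241 = 434/241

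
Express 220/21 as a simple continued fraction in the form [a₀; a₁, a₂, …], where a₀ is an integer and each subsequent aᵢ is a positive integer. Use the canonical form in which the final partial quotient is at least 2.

[10; 2, 10]

⌊220/21⌋ = 10, remainder 10
⌊21/10⌋ = 2, remainder 1
⌊10/1⌋ = 10, remainder 0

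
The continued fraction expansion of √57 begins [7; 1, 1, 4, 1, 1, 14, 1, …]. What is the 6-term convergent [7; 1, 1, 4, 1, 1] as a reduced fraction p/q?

151/20

Work from the innermost term outward:
Start with 1.
1 + 1/(1/1) = 1 + 1/1 = 2/1
4 + 1/(2/1) = 4 + 1/2 = 9/2
1 + 1/(9/2) = 1 + 2/9 = 11/9
1 + 1/(11/9) = 1 + 9/11 = 20/11
7 + 1/(20/11) = 7 + 11/20 = 151/20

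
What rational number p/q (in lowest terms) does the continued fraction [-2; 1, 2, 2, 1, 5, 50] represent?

Start with 50.
5 + 1/(50/1) = 5 + 1/50 = 251/50
1 + 1/(251/50) = 1 + 50/251 = 301/251
2 + 1/(301/251) = 2 + 251/301 = 853/301
2 + 1/(853/301) = 2 + 301/853 = 2007/853
1 + 1/(2007/853) = 1 + 853/2007 = 2860/2007
-2 + 1/(2860/2007) = -2 + 2007/2860 = -3713/2860

-3713/2860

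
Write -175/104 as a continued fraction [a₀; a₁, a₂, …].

[-2; 3, 6, 1, 1, 2]

Repeatedly divide and take the remainder:
⌊-175/104⌋ = -2, remainder 33
⌊104/33⌋ = 3, remainder 5
⌊33/5⌋ = 6, remainder 3
⌊5/3⌋ = 1, remainder 2
⌊3/2⌋ = 1, remainder 1
⌊2/1⌋ = 2, remainder 0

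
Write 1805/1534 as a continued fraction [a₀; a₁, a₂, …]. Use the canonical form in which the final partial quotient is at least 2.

1805 = 1·1534 + 271, so a_0 = 1
1534 = 5·271 + 179, so a_1 = 5
271 = 1·179 + 92, so a_2 = 1
179 = 1·92 + 87, so a_3 = 1
92 = 1·87 + 5, so a_4 = 1
87 = 17·5 + 2, so a_5 = 17
5 = 2·2 + 1, so a_6 = 2
2 = 2·1 + 0, so a_7 = 2

[1; 5, 1, 1, 1, 17, 2, 2]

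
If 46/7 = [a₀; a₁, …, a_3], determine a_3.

3

46 = 6·7 + 4, so a_0 = 6
7 = 1·4 + 3, so a_1 = 1
4 = 1·3 + 1, so a_2 = 1
3 = 3·1 + 0, so a_3 = 3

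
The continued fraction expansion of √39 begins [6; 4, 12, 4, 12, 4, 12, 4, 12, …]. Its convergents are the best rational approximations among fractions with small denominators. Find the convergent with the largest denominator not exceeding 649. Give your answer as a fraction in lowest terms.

1249/200

a_0 = 6: 6/1  (≤ bound)
a_1 = 4: 25/4  (≤ bound)
a_2 = 12: 306/49  (≤ bound)
a_3 = 4: 1249/200  (≤ bound)
a_4 = 12: 15294/2449  (> 649, stop)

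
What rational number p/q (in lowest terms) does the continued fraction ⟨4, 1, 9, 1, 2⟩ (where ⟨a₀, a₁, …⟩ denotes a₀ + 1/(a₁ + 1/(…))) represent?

Start with 2.
1 + 1/(2/1) = 1 + 1/2 = 3/2
9 + 1/(3/2) = 9 + 2/3 = 29/3
1 + 1/(29/3) = 1 + 3/29 = 32/29
4 + 1/(32/29) = 4 + 29/32 = 157/32

157/32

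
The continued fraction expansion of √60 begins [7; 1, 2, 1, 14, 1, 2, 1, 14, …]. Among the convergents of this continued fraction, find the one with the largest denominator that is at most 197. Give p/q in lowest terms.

1433/185

List convergents until the denominator exceeds the bound:
a_0 = 7: 7/1  (≤ bound)
a_1 = 1: 8/1  (≤ bound)
a_2 = 2: 23/3  (≤ bound)
a_3 = 1: 31/4  (≤ bound)
a_4 = 14: 457/59  (≤ bound)
a_5 = 1: 488/63  (≤ bound)
a_6 = 2: 1433/185  (≤ bound)
a_7 = 1: 1921/248  (> 197, stop)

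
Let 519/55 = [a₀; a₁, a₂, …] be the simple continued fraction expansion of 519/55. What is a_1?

519 = 9·55 + 24, so a_0 = 9
55 = 2·24 + 7, so a_1 = 2

2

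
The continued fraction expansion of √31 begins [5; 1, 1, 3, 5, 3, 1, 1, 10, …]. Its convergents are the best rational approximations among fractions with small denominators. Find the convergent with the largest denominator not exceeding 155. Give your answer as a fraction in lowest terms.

863/155

a_0 = 5: 5/1  (≤ bound)
a_1 = 1: 6/1  (≤ bound)
a_2 = 1: 11/2  (≤ bound)
a_3 = 3: 39/7  (≤ bound)
a_4 = 5: 206/37  (≤ bound)
a_5 = 3: 657/118  (≤ bound)
a_6 = 1: 863/155  (≤ bound)
a_7 = 1: 1520/273  (> 155, stop)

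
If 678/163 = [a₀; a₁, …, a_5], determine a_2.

Run the Euclidean algorithm, recording each quotient:
678 ÷ 163 → quotient 4, remainder 26
163 ÷ 26 → quotient 6, remainder 7
26 ÷ 7 → quotient 3, remainder 5

3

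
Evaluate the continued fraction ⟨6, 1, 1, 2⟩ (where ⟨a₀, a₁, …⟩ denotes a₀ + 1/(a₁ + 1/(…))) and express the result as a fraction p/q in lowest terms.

33/5

a_0 = 6: 6/1
a_1 = 1: 7/1
a_2 = 1: 13/2
a_3 = 2: 33/5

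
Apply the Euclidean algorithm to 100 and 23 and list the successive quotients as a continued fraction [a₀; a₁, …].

[4; 2, 1, 7]

Repeatedly divide and take the remainder:
100 = 4·23 + 8, so a_0 = 4
23 = 2·8 + 7, so a_1 = 2
8 = 1·7 + 1, so a_2 = 1
7 = 7·1 + 0, so a_3 = 7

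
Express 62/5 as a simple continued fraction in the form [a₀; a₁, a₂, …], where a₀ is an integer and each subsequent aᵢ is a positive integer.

62 = 12·5 + 2, so a_0 = 12
5 = 2·2 + 1, so a_1 = 2
2 = 2·1 + 0, so a_2 = 2

[12; 2, 2]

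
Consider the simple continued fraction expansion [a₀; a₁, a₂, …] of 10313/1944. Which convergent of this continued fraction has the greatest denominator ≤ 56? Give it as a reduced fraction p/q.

122/23

a_0 = 5: 5/1  (≤ bound)
a_1 = 3: 16/3  (≤ bound)
a_2 = 3: 53/10  (≤ bound)
a_3 = 1: 69/13  (≤ bound)
a_4 = 1: 122/23  (≤ bound)
a_5 = 2: 313/59  (> 56, stop)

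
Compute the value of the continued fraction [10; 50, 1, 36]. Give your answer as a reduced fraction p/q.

Work from the innermost term outward:
Start with 36.
1 + 1/(36/1) = 1 + 1/36 = 37/36
50 + 1/(37/36) = 50 + 36/37 = 1886/37
10 + 1/(1886/37) = 10 + 37/1886 = 18897/1886

18897/1886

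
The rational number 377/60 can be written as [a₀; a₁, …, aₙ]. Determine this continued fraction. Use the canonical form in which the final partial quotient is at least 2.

Apply division with remainder until the remainder is 0:
⌊377/60⌋ = 6, remainder 17
⌊60/17⌋ = 3, remainder 9
⌊17/9⌋ = 1, remainder 8
⌊9/8⌋ = 1, remainder 1
⌊8/1⌋ = 8, remainder 0

[6; 3, 1, 1, 8]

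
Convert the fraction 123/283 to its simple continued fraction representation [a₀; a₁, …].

Repeatedly divide and take the remainder:
123 = 0·283 + 123, so a_0 = 0
283 = 2·123 + 37, so a_1 = 2
123 = 3·37 + 12, so a_2 = 3
37 = 3·12 + 1, so a_3 = 3
12 = 12·1 + 0, so a_4 = 12

[0; 2, 3, 3, 12]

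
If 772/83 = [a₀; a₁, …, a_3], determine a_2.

Run the Euclidean algorithm, recording each quotient:
772 ÷ 83 → quotient 9, remainder 25
83 ÷ 25 → quotient 3, remainder 8
25 ÷ 8 → quotient 3, remainder 1

3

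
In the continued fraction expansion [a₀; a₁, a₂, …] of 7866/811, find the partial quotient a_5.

3

Apply division with remainder until the remainder is 0:
7866 ÷ 811 → quotient 9, remainder 567
811 ÷ 567 → quotient 1, remainder 244
567 ÷ 244 → quotient 2, remainder 79
244 ÷ 79 → quotient 3, remainder 7
79 ÷ 7 → quotient 11, remainder 2
7 ÷ 2 → quotient 3, remainder 1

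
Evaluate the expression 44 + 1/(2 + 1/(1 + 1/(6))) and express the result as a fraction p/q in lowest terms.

a_0 = 44: 44/1
a_1 = 2: 89/2
a_2 = 1: 133/3
a_3 = 6: 887/20

887/20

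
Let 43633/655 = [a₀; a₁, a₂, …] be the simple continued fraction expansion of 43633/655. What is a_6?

50

Repeatedly divide and take the remainder:
43633 = 66·655 + 403, so a_0 = 66
655 = 1·403 + 252, so a_1 = 1
403 = 1·252 + 151, so a_2 = 1
252 = 1·151 + 101, so a_3 = 1
151 = 1·101 + 50, so a_4 = 1
101 = 2·50 + 1, so a_5 = 2
50 = 50·1 + 0, so a_6 = 50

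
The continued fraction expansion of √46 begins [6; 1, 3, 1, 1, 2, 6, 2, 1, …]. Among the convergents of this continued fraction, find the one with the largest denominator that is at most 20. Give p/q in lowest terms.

61/9

List convergents until the denominator exceeds the bound:
a_0 = 6: 6/1  (≤ bound)
a_1 = 1: 7/1  (≤ bound)
a_2 = 3: 27/4  (≤ bound)
a_3 = 1: 34/5  (≤ bound)
a_4 = 1: 61/9  (≤ bound)
a_5 = 2: 156/23  (> 20, stop)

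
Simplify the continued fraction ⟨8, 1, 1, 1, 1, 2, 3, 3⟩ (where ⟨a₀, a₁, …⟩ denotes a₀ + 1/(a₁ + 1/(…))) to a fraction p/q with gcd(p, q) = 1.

1249/145

Compute successive convergents:
a_0 = 8: 8/1
a_1 = 1: 9/1
a_2 = 1: 17/2
a_3 = 1: 26/3
a_4 = 1: 43/5
a_5 = 2: 112/13
a_6 = 3: 379/44
a_7 = 3: 1249/145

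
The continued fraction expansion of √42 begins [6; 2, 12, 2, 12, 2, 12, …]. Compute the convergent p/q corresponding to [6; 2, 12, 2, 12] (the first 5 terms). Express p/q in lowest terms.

4206/649

Work from the innermost term outward:
Start with 12.
2 + 1/(12/1) = 2 + 1/12 = 25/12
12 + 1/(25/12) = 12 + 12/25 = 312/25
2 + 1/(312/25) = 2 + 25/312 = 649/312
6 + 1/(649/312) = 6 + 312/649 = 4206/649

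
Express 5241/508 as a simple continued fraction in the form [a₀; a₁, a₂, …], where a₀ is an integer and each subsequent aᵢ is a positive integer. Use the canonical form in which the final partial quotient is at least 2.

[10; 3, 6, 2, 3, 1, 2]

5241 = 10·508 + 161, so a_0 = 10
508 = 3·161 + 25, so a_1 = 3
161 = 6·25 + 11, so a_2 = 6
25 = 2·11 + 3, so a_3 = 2
11 = 3·3 + 2, so a_4 = 3
3 = 1·2 + 1, so a_5 = 1
2 = 2·1 + 0, so a_6 = 2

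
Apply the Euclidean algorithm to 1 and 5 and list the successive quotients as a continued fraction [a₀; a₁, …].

[0; 5]

Repeatedly divide and take the remainder:
1 = 0·5 + 1, so a_0 = 0
5 = 5·1 + 0, so a_1 = 5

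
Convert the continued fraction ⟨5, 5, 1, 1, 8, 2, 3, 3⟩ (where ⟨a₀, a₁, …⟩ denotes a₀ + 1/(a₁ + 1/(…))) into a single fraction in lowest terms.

11771/2272

Collapse the nested fraction from the inside out:
Start with 3.
3 + 1/(3/1) = 3 + 1/3 = 10/3
2 + 1/(10/3) = 2 + 3/10 = 23/10
8 + 1/(23/10) = 8 + 10/23 = 194/23
1 + 1/(194/23) = 1 + 23/194 = 217/194
1 + 1/(217/194) = 1 + 194/217 = 411/217
5 + 1/(411/217) = 5 + 217/411 = 2272/411
5 + 1/(2272/411) = 5 + 411/2272 = 11771/2272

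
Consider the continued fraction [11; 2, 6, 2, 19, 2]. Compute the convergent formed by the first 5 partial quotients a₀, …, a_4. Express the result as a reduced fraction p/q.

Build up convergents one term at a time:
a_0 = 11: 11/1
a_1 = 2: 23/2
a_2 = 6: 149/13
a_3 = 2: 321/28
a_4 = 19: 6248/545

6248/545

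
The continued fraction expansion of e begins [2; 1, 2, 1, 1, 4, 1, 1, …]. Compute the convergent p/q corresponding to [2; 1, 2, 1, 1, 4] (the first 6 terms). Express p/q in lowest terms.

Start with 4.
1 + 1/(4/1) = 1 + 1/4 = 5/4
1 + 1/(5/4) = 1 + 4/5 = 9/5
2 + 1/(9/5) = 2 + 5/9 = 23/9
1 + 1/(23/9) = 1 + 9/23 = 32/23
2 + 1/(32/23) = 2 + 23/32 = 87/32

87/32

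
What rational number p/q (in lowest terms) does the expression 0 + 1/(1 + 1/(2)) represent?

a_0 = 0: 0/1
a_1 = 1: 1/1
a_2 = 2: 2/3

2/3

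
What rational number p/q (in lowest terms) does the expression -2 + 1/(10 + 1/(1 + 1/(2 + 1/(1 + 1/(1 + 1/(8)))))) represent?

-1226/643

Compute successive convergents:
a_0 = -2: -2/1
a_1 = 10: -19/10
a_2 = 1: -21/11
a_3 = 2: -61/32
a_4 = 1: -82/43
a_5 = 1: -143/75
a_6 = 8: -1226/643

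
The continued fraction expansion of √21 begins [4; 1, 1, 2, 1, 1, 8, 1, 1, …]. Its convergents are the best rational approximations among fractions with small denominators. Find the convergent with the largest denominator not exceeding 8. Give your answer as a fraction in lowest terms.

List convergents until the denominator exceeds the bound:
a_0 = 4: 4/1  (≤ bound)
a_1 = 1: 5/1  (≤ bound)
a_2 = 1: 9/2  (≤ bound)
a_3 = 2: 23/5  (≤ bound)
a_4 = 1: 32/7  (≤ bound)
a_5 = 1: 55/12  (> 8, stop)

32/7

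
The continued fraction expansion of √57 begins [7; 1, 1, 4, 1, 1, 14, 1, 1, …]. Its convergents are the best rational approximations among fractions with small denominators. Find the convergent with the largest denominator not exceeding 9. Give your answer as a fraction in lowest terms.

68/9

a_0 = 7: 7/1  (≤ bound)
a_1 = 1: 8/1  (≤ bound)
a_2 = 1: 15/2  (≤ bound)
a_3 = 4: 68/9  (≤ bound)
a_4 = 1: 83/11  (> 9, stop)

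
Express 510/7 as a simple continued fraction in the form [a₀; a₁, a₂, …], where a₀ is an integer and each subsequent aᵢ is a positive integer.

Repeatedly divide and take the remainder:
510 ÷ 7 → quotient 72, remainder 6
7 ÷ 6 → quotient 1, remainder 1
6 ÷ 1 → quotient 6, remainder 0

[72; 1, 6]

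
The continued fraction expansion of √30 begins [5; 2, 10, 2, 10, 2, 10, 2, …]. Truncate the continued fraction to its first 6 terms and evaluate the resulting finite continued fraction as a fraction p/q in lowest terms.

Starting at the tail and folding back:
Start with 2.
10 + 1/(2/1) = 10 + 1/2 = 21/2
2 + 1/(21/2) = 2 + 2/21 = 44/21
10 + 1/(44/21) = 10 + 21/44 = 461/44
2 + 1/(461/44) = 2 + 44/461 = 966/461
5 + 1/(966/461) = 5 + 461/966 = 5291/966

5291/966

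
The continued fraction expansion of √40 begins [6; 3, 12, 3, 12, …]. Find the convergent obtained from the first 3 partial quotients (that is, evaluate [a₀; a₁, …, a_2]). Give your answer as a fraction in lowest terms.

234/37

a_0 = 6: 6/1
a_1 = 3: 19/3
a_2 = 12: 234/37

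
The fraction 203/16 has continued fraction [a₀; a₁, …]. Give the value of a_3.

5

Repeatedly divide and take the remainder:
⌊203/16⌋ = 12, remainder 11
⌊16/11⌋ = 1, remainder 5
⌊11/5⌋ = 2, remainder 1
⌊5/1⌋ = 5, remainder 0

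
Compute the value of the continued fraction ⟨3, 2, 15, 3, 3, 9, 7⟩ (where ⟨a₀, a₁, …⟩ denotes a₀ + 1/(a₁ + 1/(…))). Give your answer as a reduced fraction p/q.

Compute successive convergents:
a_0 = 3: 3/1
a_1 = 2: 7/2
a_2 = 15: 108/31
a_3 = 3: 331/95
a_4 = 3: 1101/316
a_5 = 9: 10240/2939
a_6 = 7: 72781/20889

72781/20889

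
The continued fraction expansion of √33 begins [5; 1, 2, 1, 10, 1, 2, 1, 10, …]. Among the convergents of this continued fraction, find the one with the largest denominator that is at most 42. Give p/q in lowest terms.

List convergents until the denominator exceeds the bound:
a_0 = 5: 5/1  (≤ bound)
a_1 = 1: 6/1  (≤ bound)
a_2 = 2: 17/3  (≤ bound)
a_3 = 1: 23/4  (≤ bound)
a_4 = 10: 247/43  (> 42, stop)

23/4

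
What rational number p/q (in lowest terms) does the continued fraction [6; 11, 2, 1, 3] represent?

761/125

Use the convergent recurrence hₖ = aₖ·hₖ₋₁ + hₖ₋₂ (and likewise for the denominators kₖ):
a_0 = 6: 6/1
a_1 = 11: 67/11
a_2 = 2: 140/23
a_3 = 1: 207/34
a_4 = 3: 761/125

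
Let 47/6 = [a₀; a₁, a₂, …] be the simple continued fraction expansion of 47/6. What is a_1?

1

Run the Euclidean algorithm, recording each quotient:
47 = 7·6 + 5, so a_0 = 7
6 = 1·5 + 1, so a_1 = 1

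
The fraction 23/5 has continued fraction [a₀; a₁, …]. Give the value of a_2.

1

Run the Euclidean algorithm, recording each quotient:
⌊23/5⌋ = 4, remainder 3
⌊5/3⌋ = 1, remainder 2
⌊3/2⌋ = 1, remainder 1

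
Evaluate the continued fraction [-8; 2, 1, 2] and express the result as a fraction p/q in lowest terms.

Starting at the tail and folding back:
Start with 2.
1 + 1/(2/1) = 1 + 1/2 = 3/2
2 + 1/(3/2) = 2 + 2/3 = 8/3
-8 + 1/(8/3) = -8 + 3/8 = -61/8

-61/8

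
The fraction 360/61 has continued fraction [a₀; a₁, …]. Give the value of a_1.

Apply division with remainder until the remainder is 0:
360 ÷ 61 → quotient 5, remainder 55
61 ÷ 55 → quotient 1, remainder 6

1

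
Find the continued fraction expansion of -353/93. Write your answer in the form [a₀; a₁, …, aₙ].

Apply division with remainder until the remainder is 0:
-353 = -4·93 + 19, so a_0 = -4
93 = 4·19 + 17, so a_1 = 4
19 = 1·17 + 2, so a_2 = 1
17 = 8·2 + 1, so a_3 = 8
2 = 2·1 + 0, so a_4 = 2

[-4; 4, 1, 8, 2]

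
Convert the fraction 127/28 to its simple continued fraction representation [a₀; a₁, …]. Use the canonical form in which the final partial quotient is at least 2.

Apply division with remainder until the remainder is 0:
127 = 4·28 + 15, so a_0 = 4
28 = 1·15 + 13, so a_1 = 1
15 = 1·13 + 2, so a_2 = 1
13 = 6·2 + 1, so a_3 = 6
2 = 2·1 + 0, so a_4 = 2

[4; 1, 1, 6, 2]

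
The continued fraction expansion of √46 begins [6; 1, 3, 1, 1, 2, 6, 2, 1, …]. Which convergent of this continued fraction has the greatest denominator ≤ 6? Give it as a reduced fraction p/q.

34/5

List convergents until the denominator exceeds the bound:
a_0 = 6: 6/1  (≤ bound)
a_1 = 1: 7/1  (≤ bound)
a_2 = 3: 27/4  (≤ bound)
a_3 = 1: 34/5  (≤ bound)
a_4 = 1: 61/9  (> 6, stop)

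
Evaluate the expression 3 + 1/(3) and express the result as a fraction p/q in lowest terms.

10/3

a_0 = 3: 3/1
a_1 = 3: 10/3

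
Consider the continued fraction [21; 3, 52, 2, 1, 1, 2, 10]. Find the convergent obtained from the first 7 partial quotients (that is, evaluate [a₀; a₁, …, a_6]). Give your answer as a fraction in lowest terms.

43857/2056

Build up convergents one term at a time:
a_0 = 21: 21/1
a_1 = 3: 64/3
a_2 = 52: 3349/157
a_3 = 2: 6762/317
a_4 = 1: 10111/474
a_5 = 1: 16873/791
a_6 = 2: 43857/2056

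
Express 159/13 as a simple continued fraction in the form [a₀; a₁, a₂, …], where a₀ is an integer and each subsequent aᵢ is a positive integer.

[12; 4, 3]

Run the Euclidean algorithm, recording each quotient:
159 = 12·13 + 3, so a_0 = 12
13 = 4·3 + 1, so a_1 = 4
3 = 3·1 + 0, so a_2 = 3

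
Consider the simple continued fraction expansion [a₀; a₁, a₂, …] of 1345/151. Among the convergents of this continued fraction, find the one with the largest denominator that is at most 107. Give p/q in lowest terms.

a_0 = 8: 8/1  (≤ bound)
a_1 = 1: 9/1  (≤ bound)
a_2 = 9: 89/10  (≤ bound)
a_3 = 1: 98/11  (≤ bound)
a_4 = 3: 383/43  (≤ bound)
a_5 = 1: 481/54  (≤ bound)
a_6 = 2: 1345/151  (> 107, stop)

481/54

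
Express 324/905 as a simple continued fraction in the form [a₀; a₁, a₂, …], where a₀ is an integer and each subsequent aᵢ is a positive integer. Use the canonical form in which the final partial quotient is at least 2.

[0; 2, 1, 3, 1, 5, 11]

324 ÷ 905 → quotient 0, remainder 324
905 ÷ 324 → quotient 2, remainder 257
324 ÷ 257 → quotient 1, remainder 67
257 ÷ 67 → quotient 3, remainder 56
67 ÷ 56 → quotient 1, remainder 11
56 ÷ 11 → quotient 5, remainder 1
11 ÷ 1 → quotient 11, remainder 0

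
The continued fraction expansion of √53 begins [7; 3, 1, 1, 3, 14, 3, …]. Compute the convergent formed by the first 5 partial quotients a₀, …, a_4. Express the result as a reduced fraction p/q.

182/25

Start with 3.
1 + 1/(3/1) = 1 + 1/3 = 4/3
1 + 1/(4/3) = 1 + 3/4 = 7/4
3 + 1/(7/4) = 3 + 4/7 = 25/7
7 + 1/(25/7) = 7 + 7/25 = 182/25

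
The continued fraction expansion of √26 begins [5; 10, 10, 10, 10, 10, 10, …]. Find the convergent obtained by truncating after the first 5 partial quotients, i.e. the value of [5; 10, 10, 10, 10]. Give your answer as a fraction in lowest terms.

52525/10301

Work from the innermost term outward:
Start with 10.
10 + 1/(10/1) = 10 + 1/10 = 101/10
10 + 1/(101/10) = 10 + 10/101 = 1020/101
10 + 1/(1020/101) = 10 + 101/1020 = 10301/1020
5 + 1/(10301/1020) = 5 + 1020/10301 = 52525/10301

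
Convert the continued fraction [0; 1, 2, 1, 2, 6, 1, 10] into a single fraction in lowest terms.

641/880

a_0 = 0: 0/1
a_1 = 1: 1/1
a_2 = 2: 2/3
a_3 = 1: 3/4
a_4 = 2: 8/11
a_5 = 6: 51/70
a_6 = 1: 59/81
a_7 = 10: 641/880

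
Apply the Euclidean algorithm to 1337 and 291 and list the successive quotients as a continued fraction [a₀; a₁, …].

⌊1337/291⌋ = 4, remainder 173
⌊291/173⌋ = 1, remainder 118
⌊173/118⌋ = 1, remainder 55
⌊118/55⌋ = 2, remainder 8
⌊55/8⌋ = 6, remainder 7
⌊8/7⌋ = 1, remainder 1
⌊7/1⌋ = 7, remainder 0

[4; 1, 1, 2, 6, 1, 7]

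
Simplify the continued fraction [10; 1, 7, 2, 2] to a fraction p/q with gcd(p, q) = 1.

Collapse the nested fraction from the inside out:
Start with 2.
2 + 1/(2/1) = 2 + 1/2 = 5/2
7 + 1/(5/2) = 7 + 2/5 = 37/5
1 + 1/(37/5) = 1 + 5/37 = 42/37
10 + 1/(42/37) = 10 + 37/42 = 457/42

457/42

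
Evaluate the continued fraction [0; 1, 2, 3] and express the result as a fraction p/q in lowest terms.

7/10

Start with 3.
2 + 1/(3/1) = 2 + 1/3 = 7/3
1 + 1/(7/3) = 1 + 3/7 = 10/7
0 + 1/(10/7) = 0 + 7/10 = 7/10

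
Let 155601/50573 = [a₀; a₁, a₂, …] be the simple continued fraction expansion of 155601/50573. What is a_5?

1

155601 ÷ 50573 → quotient 3, remainder 3882
50573 ÷ 3882 → quotient 13, remainder 107
3882 ÷ 107 → quotient 36, remainder 30
107 ÷ 30 → quotient 3, remainder 17
30 ÷ 17 → quotient 1, remainder 13
17 ÷ 13 → quotient 1, remainder 4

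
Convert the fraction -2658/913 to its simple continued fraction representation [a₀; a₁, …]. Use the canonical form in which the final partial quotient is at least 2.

-2658 ÷ 913 → quotient -3, remainder 81
913 ÷ 81 → quotient 11, remainder 22
81 ÷ 22 → quotient 3, remainder 15
22 ÷ 15 → quotient 1, remainder 7
15 ÷ 7 → quotient 2, remainder 1
7 ÷ 1 → quotient 7, remainder 0

[-3; 11, 3, 1, 2, 7]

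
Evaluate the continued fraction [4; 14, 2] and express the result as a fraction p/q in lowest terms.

118/29

Start with 2.
14 + 1/(2/1) = 14 + 1/2 = 29/2
4 + 1/(29/2) = 4 + 2/29 = 118/29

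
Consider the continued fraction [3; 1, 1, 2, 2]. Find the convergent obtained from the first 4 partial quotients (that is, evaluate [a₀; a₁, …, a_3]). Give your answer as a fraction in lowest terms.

18/5

Work from the innermost term outward:
Start with 2.
1 + 1/(2/1) = 1 + 1/2 = 3/2
1 + 1/(3/2) = 1 + 2/3 = 5/3
3 + 1/(5/3) = 3 + 3/5 = 18/5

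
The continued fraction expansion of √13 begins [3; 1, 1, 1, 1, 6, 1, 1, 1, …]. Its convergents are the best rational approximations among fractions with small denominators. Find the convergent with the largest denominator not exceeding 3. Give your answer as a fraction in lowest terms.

a_0 = 3: 3/1  (≤ bound)
a_1 = 1: 4/1  (≤ bound)
a_2 = 1: 7/2  (≤ bound)
a_3 = 1: 11/3  (≤ bound)
a_4 = 1: 18/5  (> 3, stop)

11/3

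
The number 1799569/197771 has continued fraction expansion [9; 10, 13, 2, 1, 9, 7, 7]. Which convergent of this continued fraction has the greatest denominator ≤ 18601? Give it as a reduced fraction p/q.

35478/3899

a_0 = 9: 9/1  (≤ bound)
a_1 = 10: 91/10  (≤ bound)
a_2 = 13: 1192/131  (≤ bound)
a_3 = 2: 2475/272  (≤ bound)
a_4 = 1: 3667/403  (≤ bound)
a_5 = 9: 35478/3899  (≤ bound)
a_6 = 7: 252013/27696  (> 18601, stop)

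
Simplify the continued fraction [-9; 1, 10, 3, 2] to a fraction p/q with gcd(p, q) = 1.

-639/79

Start with 2.
3 + 1/(2/1) = 3 + 1/2 = 7/2
10 + 1/(7/2) = 10 + 2/7 = 72/7
1 + 1/(72/7) = 1 + 7/72 = 79/72
-9 + 1/(79/72) = -9 + 72/79 = -639/79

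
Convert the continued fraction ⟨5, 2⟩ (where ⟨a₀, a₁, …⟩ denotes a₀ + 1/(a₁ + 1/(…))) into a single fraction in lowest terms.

Start with 2.
5 + 1/(2/1) = 5 + 1/2 = 11/2

11/2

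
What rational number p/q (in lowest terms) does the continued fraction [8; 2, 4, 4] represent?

321/38

a_0 = 8: 8/1
a_1 = 2: 17/2
a_2 = 4: 76/9
a_3 = 4: 321/38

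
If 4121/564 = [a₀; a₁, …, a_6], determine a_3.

4121 ÷ 564 → quotient 7, remainder 173
564 ÷ 173 → quotient 3, remainder 45
173 ÷ 45 → quotient 3, remainder 38
45 ÷ 38 → quotient 1, remainder 7

1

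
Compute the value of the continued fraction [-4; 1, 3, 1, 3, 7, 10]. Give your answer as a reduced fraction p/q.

Compute successive convergents:
a_0 = -4: -4/1
a_1 = 1: -3/1
a_2 = 3: -13/4
a_3 = 1: -16/5
a_4 = 3: -61/19
a_5 = 7: -443/138
a_6 = 10: -4491/1399

-4491/1399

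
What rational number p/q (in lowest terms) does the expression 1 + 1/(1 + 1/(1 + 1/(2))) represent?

a_0 = 1: 1/1
a_1 = 1: 2/1
a_2 = 1: 3/2
a_3 = 2: 8/5

8/5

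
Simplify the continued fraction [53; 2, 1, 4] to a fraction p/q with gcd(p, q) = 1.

747/14

Start with 4.
1 + 1/(4/1) = 1 + 1/4 = 5/4
2 + 1/(5/4) = 2 + 4/5 = 14/5
53 + 1/(14/5) = 53 + 5/14 = 747/14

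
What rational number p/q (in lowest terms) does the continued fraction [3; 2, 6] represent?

Start with 6.
2 + 1/(6/1) = 2 + 1/6 = 13/6
3 + 1/(13/6) = 3 + 6/13 = 45/13

45/13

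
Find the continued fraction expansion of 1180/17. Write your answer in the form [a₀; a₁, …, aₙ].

Run the Euclidean algorithm, recording each quotient:
⌊1180/17⌋ = 69, remainder 7
⌊17/7⌋ = 2, remainder 3
⌊7/3⌋ = 2, remainder 1
⌊3/1⌋ = 3, remainder 0

[69; 2, 2, 3]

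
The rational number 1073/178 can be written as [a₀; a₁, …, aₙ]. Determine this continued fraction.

⌊1073/178⌋ = 6, remainder 5
⌊178/5⌋ = 35, remainder 3
⌊5/3⌋ = 1, remainder 2
⌊3/2⌋ = 1, remainder 1
⌊2/1⌋ = 2, remainder 0

[6; 35, 1, 1, 2]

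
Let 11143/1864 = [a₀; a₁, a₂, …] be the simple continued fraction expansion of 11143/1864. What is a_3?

2

⌊11143/1864⌋ = 5, remainder 1823
⌊1864/1823⌋ = 1, remainder 41
⌊1823/41⌋ = 44, remainder 19
⌊41/19⌋ = 2, remainder 3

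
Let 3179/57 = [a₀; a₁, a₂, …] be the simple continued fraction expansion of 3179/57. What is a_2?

3179 ÷ 57 → quotient 55, remainder 44
57 ÷ 44 → quotient 1, remainder 13
44 ÷ 13 → quotient 3, remainder 5

3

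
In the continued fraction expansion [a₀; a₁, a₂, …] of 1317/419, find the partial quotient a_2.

Run the Euclidean algorithm, recording each quotient:
1317 = 3·419 + 60, so a_0 = 3
419 = 6·60 + 59, so a_1 = 6
60 = 1·59 + 1, so a_2 = 1

1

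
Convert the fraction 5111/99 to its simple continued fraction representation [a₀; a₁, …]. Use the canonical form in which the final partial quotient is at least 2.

5111 = 51·99 + 62, so a_0 = 51
99 = 1·62 + 37, so a_1 = 1
62 = 1·37 + 25, so a_2 = 1
37 = 1·25 + 12, so a_3 = 1
25 = 2·12 + 1, so a_4 = 2
12 = 12·1 + 0, so a_5 = 12

[51; 1, 1, 1, 2, 12]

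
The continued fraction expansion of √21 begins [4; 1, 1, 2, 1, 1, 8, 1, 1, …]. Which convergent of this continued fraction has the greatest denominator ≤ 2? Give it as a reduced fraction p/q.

9/2

List convergents until the denominator exceeds the bound:
a_0 = 4: 4/1  (≤ bound)
a_1 = 1: 5/1  (≤ bound)
a_2 = 1: 9/2  (≤ bound)
a_3 = 2: 23/5  (> 2, stop)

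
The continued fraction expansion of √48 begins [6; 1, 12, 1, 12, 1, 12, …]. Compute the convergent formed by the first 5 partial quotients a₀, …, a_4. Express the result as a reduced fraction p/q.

1254/181

Collapse the nested fraction from the inside out:
Start with 12.
1 + 1/(12/1) = 1 + 1/12 = 13/12
12 + 1/(13/12) = 12 + 12/13 = 168/13
1 + 1/(168/13) = 1 + 13/168 = 181/168
6 + 1/(181/168) = 6 + 168/181 = 1254/181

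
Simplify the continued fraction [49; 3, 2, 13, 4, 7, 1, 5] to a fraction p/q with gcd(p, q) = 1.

Use the convergent recurrence hₖ = aₖ·hₖ₋₁ + hₖ₋₂ (and likewise for the denominators kₖ):
a_0 = 49: 49/1
a_1 = 3: 148/3
a_2 = 2: 345/7
a_3 = 13: 4633/94
a_4 = 4: 18877/383
a_5 = 7: 136772/2775
a_6 = 1: 155649/3158
a_7 = 5: 915017/18565

915017/18565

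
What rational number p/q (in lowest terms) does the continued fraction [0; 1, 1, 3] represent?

a_0 = 0: 0/1
a_1 = 1: 1/1
a_2 = 1: 1/2
a_3 = 3: 4/7

4/7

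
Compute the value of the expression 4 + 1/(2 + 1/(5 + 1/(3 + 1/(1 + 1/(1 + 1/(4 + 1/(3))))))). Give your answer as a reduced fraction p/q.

Start with 3.
4 + 1/(3/1) = 4 + 1/3 = 13/3
1 + 1/(13/3) = 1 + 3/13 = 16/13
1 + 1/(16/13) = 1 + 13/16 = 29/16
3 + 1/(29/16) = 3 + 16/29 = 103/29
5 + 1/(103/29) = 5 + 29/103 = 544/103
2 + 1/(544/103) = 2 + 103/544 = 1191/544
4 + 1/(1191/544) = 4 + 544/1191 = 5308/1191

5308/1191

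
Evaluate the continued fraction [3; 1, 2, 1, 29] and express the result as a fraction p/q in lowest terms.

a_0 = 3: 3/1
a_1 = 1: 4/1
a_2 = 2: 11/3
a_3 = 1: 15/4
a_4 = 29: 446/119

446/119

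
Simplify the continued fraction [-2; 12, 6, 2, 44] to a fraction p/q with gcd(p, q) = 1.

-13472/7025

Start with 44.
2 + 1/(44/1) = 2 + 1/44 = 89/44
6 + 1/(89/44) = 6 + 44/89 = 578/89
12 + 1/(578/89) = 12 + 89/578 = 7025/578
-2 + 1/(7025/578) = -2 + 578/7025 = -13472/7025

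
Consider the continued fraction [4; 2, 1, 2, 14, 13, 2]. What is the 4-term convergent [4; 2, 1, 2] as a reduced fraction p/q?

35/8

Build up convergents one term at a time:
a_0 = 4: 4/1
a_1 = 2: 9/2
a_2 = 1: 13/3
a_3 = 2: 35/8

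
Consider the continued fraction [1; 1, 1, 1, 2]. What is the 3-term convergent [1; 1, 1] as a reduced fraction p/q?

a_0 = 1: 1/1
a_1 = 1: 2/1
a_2 = 1: 3/2

3/2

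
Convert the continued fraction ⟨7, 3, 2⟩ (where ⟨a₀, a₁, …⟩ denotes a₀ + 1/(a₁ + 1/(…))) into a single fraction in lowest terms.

Start with 2.
3 + 1/(2/1) = 3 + 1/2 = 7/2
7 + 1/(7/2) = 7 + 2/7 = 51/7

51/7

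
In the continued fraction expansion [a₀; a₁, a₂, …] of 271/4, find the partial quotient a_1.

271 = 67·4 + 3, so a_0 = 67
4 = 1·3 + 1, so a_1 = 1

1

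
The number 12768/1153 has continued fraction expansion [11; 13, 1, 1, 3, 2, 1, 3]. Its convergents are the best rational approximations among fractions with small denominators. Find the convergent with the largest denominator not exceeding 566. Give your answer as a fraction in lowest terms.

3455/312

a_0 = 11: 11/1  (≤ bound)
a_1 = 13: 144/13  (≤ bound)
a_2 = 1: 155/14  (≤ bound)
a_3 = 1: 299/27  (≤ bound)
a_4 = 3: 1052/95  (≤ bound)
a_5 = 2: 2403/217  (≤ bound)
a_6 = 1: 3455/312  (≤ bound)
a_7 = 3: 12768/1153  (> 566, stop)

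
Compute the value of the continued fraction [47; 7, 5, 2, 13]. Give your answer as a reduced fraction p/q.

50109/1063

Start with 13.
2 + 1/(13/1) = 2 + 1/13 = 27/13
5 + 1/(27/13) = 5 + 13/27 = 148/27
7 + 1/(148/27) = 7 + 27/148 = 1063/148
47 + 1/(1063/148) = 47 + 148/1063 = 50109/1063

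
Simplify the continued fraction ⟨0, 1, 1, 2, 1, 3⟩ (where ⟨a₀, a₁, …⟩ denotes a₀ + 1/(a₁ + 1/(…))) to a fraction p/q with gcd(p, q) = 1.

Use the convergent recurrence hₖ = aₖ·hₖ₋₁ + hₖ₋₂ (and likewise for the denominators kₖ):
a_0 = 0: 0/1
a_1 = 1: 1/1
a_2 = 1: 1/2
a_3 = 2: 3/5
a_4 = 1: 4/7
a_5 = 3: 15/26

15/26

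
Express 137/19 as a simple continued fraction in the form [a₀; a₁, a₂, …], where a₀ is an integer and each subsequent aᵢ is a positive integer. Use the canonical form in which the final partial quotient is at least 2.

[7; 4, 1, 3]

⌊137/19⌋ = 7, remainder 4
⌊19/4⌋ = 4, remainder 3
⌊4/3⌋ = 1, remainder 1
⌊3/1⌋ = 3, remainder 0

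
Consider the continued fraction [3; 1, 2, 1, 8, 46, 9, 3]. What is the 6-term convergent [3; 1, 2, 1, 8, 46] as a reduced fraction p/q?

Start with 46.
8 + 1/(46/1) = 8 + 1/46 = 369/46
1 + 1/(369/46) = 1 + 46/369 = 415/369
2 + 1/(415/369) = 2 + 369/415 = 1199/415
1 + 1/(1199/415) = 1 + 415/1199 = 1614/1199
3 + 1/(1614/1199) = 3 + 1199/1614 = 6041/1614

6041/1614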